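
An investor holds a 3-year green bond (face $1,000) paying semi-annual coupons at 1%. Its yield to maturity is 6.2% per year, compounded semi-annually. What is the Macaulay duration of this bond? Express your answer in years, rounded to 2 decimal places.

Periodic yield y = 0.031. Discount each cash flow and weight by its period:
  t   CF        PV=CF/(1+0.031)^t    t·PV
  1         5.00         4.8497         4.8497
  2         5.00         4.7038         9.4077
  3         5.00         4.5624        13.6872
  4         5.00         4.4252        17.7009
  5         5.00         4.2922        21.4608
  6     1,005.00       836.7854     5,020.7121
  Σ                    859.6187     5,087.8184
Price P = Σ PV = 859.6187.
Macaulay duration = Σ(t·PV) / P = 5,087.8184 / 859.6187 = 5.91869 half-year periods.
In years: 5.91869 / 2 = 2.95935 years.

2.96 years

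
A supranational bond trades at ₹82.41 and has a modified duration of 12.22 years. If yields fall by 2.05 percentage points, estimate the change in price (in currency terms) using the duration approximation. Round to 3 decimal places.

+₹20.645

Duration approximation: ΔP/P ≈ -D_mod · Δy = -12.22 × (-0.0205) = +0.250510.
ΔP ≈ 82.41 × (+0.250510) = +20.6445291.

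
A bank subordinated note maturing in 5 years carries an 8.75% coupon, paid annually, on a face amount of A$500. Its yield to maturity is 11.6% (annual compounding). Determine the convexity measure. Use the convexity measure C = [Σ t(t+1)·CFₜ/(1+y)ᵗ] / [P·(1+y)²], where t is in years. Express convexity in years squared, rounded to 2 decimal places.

With y = 0.116:
  t   CF        PV=CF/(1+0.116)^t    t·PV        t(t+1)·PV
  1        43.75        39.2025        39.2025          78.4050
  2        43.75        35.1277        70.2554         210.7662
  3        43.75        31.4764        94.4293         377.7172
  4        43.75        28.2047       112.8187         564.0937
  5       543.75       314.1075     1,570.5375       9,423.2248
  Σ                    448.1188     1,887.2434      10,654.2069
P = 448.1188.
Convexity = Σ t(t+1)·PV / [P·(1+y)²] = 10,654.2069 / (448.1188 × 1.245456) = 19.08972.

19.09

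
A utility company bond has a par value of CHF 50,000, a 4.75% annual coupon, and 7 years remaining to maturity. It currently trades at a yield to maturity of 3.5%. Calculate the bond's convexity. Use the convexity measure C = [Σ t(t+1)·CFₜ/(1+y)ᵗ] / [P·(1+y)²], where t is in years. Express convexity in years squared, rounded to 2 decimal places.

With y = 0.035:
  t   CF        PV=CF/(1+0.035)^t    t·PV        t(t+1)·PV
  1     2,375.00     2,294.6860     2,294.6860       4,589.3720
  2     2,375.00     2,217.0879     4,434.1758      13,302.5275
  3     2,375.00     2,142.1139     6,426.3418      25,705.3671
  4     2,375.00     2,069.6753     8,278.7012      41,393.5058
  5     2,375.00     1,999.6863     9,998.4314      59,990.5881
  6     2,375.00     1,932.0640    11,592.3842      81,146.6893
  7    52,375.00    41,166.2766   288,163.9360   2,305,311.4877
  Σ                 53,821.5900   331,188.6563   2,531,439.5375
P = 53,821.5900.
Convexity = Σ t(t+1)·PV / [P·(1+y)²] = 2,531,439.5375 / (53,821.5900 × 1.071225) = 43.90665.

43.91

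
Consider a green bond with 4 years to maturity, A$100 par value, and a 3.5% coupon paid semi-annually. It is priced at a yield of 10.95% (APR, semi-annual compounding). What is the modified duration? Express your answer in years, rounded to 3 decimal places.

3.532 years

Periodic yield y = 0.05475. First find Macaulay duration:
  t   CF        PV=CF/(1+0.05475)^t    t·PV
  1         1.75         1.6592         1.6592
  2         1.75         1.5730         3.1461
  3         1.75         1.4914         4.4742
  4         1.75         1.4140         5.6559
  5         1.75         1.3406         6.7029
  6         1.75         1.2710         7.6259
  7         1.75         1.2050         8.4351
  8       101.75        66.4260       531.4081
  Σ                     76.3801       569.1072
P = 76.3801; Macaulay duration = 569.1072 / 76.3801 = 7.45098 half-year periods = 3.72549 years.
Modified duration = D_Mac / (1 + y) = 3.72549 / 1.05475 = 3.53211 years.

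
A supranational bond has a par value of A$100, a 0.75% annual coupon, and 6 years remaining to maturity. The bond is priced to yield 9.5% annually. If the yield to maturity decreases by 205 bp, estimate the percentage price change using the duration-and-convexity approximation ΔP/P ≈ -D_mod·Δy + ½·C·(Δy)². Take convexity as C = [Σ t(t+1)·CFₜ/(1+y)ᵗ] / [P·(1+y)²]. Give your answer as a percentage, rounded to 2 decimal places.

With y = 0.095:
  t   CF        PV=CF/(1+0.095)^t    t·PV        t(t+1)·PV
  1         0.75         0.6849         0.6849           1.3699
  2         0.75         0.6255         1.2510           3.7530
  3         0.75         0.5712         1.7137           6.8549
  4         0.75         0.5217         2.0867          10.4336
  5         0.75         0.4764         2.3821          14.2926
  6       100.75        58.4467       350.6805       2,454.7633
  Σ                     61.3265       358.7990       2,491.4674
P = 61.3265; D_Mac = 5.85063 yrs; D_mod = 5.34304 yrs; C = 33.88275.
Duration effect: -5.34304 × (-0.0205) = +0.109532
Convexity effect: 0.5 × 33.88275 × (-0.0205)² = +0.0071196
ΔP/P ≈ +0.109532 + 0.0071196 = +0.116652 = +11.6652%.

+11.67%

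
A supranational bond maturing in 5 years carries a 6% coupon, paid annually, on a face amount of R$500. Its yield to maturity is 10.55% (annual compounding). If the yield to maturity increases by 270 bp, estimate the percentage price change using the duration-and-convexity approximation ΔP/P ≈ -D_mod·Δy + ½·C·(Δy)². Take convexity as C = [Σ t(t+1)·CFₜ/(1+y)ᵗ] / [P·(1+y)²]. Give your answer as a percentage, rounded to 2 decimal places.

-10.01%

With y = 0.1055:
  t   CF        PV=CF/(1+0.1055)^t    t·PV        t(t+1)·PV
  1        30.00        27.1370        27.1370          54.2741
  2        30.00        24.5473        49.0946         147.2838
  3        30.00        22.2047        66.6141         266.4565
  4        30.00        20.0857        80.3427         401.7133
  5       530.00       320.9831     1,604.9154       9,629.4923
  Σ                    414.9578     1,828.1038      10,499.2200
P = 414.9578; D_Mac = 4.40552 yrs; D_mod = 3.98509 yrs; C = 20.70311.
Duration effect: -3.98509 × (+0.027) = -0.107597
Convexity effect: 0.5 × 20.70311 × (0.027)² = +0.0075463
ΔP/P ≈ -0.107597 + 0.0075463 = -0.100051 = -10.0051%.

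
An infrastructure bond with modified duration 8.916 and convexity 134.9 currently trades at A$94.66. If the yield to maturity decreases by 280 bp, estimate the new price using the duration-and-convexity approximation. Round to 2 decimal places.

A$123.30

Duration effect: -D_mod·Δy = -8.916 × (-0.028) = +0.249648
Convexity effect: ½·C·(Δy)² = 0.5 × 134.9 × (-0.028)² = +0.0528808
ΔP/P ≈ +0.249648 + 0.0528808 = +0.3025288
New price ≈ 94.66 × (1 + 0.3025288) = 123.297376208.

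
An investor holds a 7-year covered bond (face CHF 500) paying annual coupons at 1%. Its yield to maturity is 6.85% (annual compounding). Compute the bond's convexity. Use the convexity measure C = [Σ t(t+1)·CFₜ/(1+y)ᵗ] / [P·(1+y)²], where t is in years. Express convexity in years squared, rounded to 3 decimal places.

With y = 0.0685:
  t   CF        PV=CF/(1+0.0685)^t    t·PV        t(t+1)·PV
  1         5.00         4.6795         4.6795           9.3589
  2         5.00         4.3795         8.7589          26.2768
  3         5.00         4.0987        12.2961          49.1844
  4         5.00         3.8359        15.3438          76.7188
  5         5.00         3.5900        17.9501         107.7007
  6         5.00         3.3599        20.1592         141.1147
  7       505.00       317.5921     2,223.1447      17,785.1577
  Σ                    341.5356     2,302.3323      18,195.5120
P = 341.5356.
Convexity = Σ t(t+1)·PV / [P·(1+y)²] = 18,195.5120 / (341.5356 × 1.141692) = 46.66371.

46.664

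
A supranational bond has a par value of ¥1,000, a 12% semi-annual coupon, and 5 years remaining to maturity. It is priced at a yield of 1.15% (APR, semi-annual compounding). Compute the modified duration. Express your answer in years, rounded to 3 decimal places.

Periodic yield y = 0.00575. First find Macaulay duration:
  t   CF        PV=CF/(1+0.00575)^t    t·PV
  1        60.00        59.6570        59.6570
  2        60.00        59.3159       118.6318
  3        60.00        58.9768       176.9304
  4        60.00        58.6396       234.5584
  5        60.00        58.3044       291.5218
  6        60.00        57.9710       347.8262
  7        60.00        57.6396       403.4772
  8        60.00        57.3101       458.4805
  9        60.00        56.9824       512.8418
  10    1,060.00     1,000.9340    10,009.3403
  Σ                  1,525.7308    12,613.2653
P = 1,525.7308; Macaulay duration = 12,613.2653 / 1,525.7308 = 8.26703 half-year periods = 4.13352 years.
Modified duration = D_Mac / (1 + y) = 4.13352 / 1.00575 = 4.10988 years.

4.110 years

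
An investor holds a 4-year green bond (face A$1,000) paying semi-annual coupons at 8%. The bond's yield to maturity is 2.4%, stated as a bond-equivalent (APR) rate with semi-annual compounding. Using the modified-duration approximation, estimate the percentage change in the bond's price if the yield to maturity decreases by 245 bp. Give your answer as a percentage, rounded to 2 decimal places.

+8.60%

Periodic yield y = 0.012. Modified duration first:
  t   CF        PV=CF/(1+0.012)^t    t·PV
  1        40.00        39.5257        39.5257
  2        40.00        39.0570        78.1140
  3        40.00        38.5939       115.7816
  4        40.00        38.1362       152.5450
  5        40.00        37.6840       188.4202
  6        40.00        37.2372       223.4231
  7        40.00        36.7956       257.5695
  8     1,040.00       945.3426     7,562.7410
  Σ                  1,212.3723     8,618.1202
P = 1,212.3723; D_Mac = 7.10848 half-year periods = 3.55424 yrs; D_mod = 3.55424/(1+0.012) = 3.51209 yrs.
ΔP/P ≈ -D_mod · Δy = -3.51209 × (-0.0245) = +0.086046 = +8.6046%.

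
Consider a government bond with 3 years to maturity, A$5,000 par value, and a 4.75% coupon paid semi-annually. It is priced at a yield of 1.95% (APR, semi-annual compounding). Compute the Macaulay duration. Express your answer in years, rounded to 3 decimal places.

Periodic yield y = 0.00975. Discount each cash flow and weight by its period:
  t   CF        PV=CF/(1+0.00975)^t    t·PV
  1       118.75       117.6034       117.6034
  2       118.75       116.4678       232.9356
  3       118.75       115.3432       346.0296
  4       118.75       114.2295       456.9179
  5       118.75       113.1265       565.6324
  6     5,118.75     4,829.2618    28,975.5707
  Σ                  5,406.0321    30,694.6896
Price P = Σ PV = 5,406.0321.
Macaulay duration = Σ(t·PV) / P = 30,694.6896 / 5,406.0321 = 5.67786 half-year periods.
In years: 5.67786 / 2 = 2.83893 years.

2.839 years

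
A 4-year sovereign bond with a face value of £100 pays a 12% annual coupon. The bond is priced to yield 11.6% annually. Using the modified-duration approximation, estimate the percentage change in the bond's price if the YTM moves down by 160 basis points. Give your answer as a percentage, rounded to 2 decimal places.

Periodic yield y = 0.116. Modified duration first:
  t   CF        PV=CF/(1+0.116)^t    t·PV
  1        12.00        10.7527        10.7527
  2        12.00         9.6350        19.2701
  3        12.00         8.6335        25.9006
  4       112.00        72.2040       288.8160
  Σ                    101.2252       344.7393
P = 101.2252; D_Mac = 3.40567 yrs; D_mod = 3.40567/(1+0.116) = 3.05167 yrs.
ΔP/P ≈ -D_mod · Δy = -3.05167 × (-0.016) = +0.048827 = +4.8827%.

+4.88%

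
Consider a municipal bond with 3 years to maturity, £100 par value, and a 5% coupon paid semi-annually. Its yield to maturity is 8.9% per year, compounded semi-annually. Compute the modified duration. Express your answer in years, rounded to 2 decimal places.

Periodic yield y = 0.0445. First find Macaulay duration:
  t   CF        PV=CF/(1+0.0445)^t    t·PV
  1         2.50         2.3935         2.3935
  2         2.50         2.2915         4.5830
  3         2.50         2.1939         6.5817
  4         2.50         2.1004         8.4017
  5         2.50         2.0109        10.0547
  6       102.50        78.9357       473.6139
  Σ                     89.9259       505.6285
P = 89.9259; Macaulay duration = 505.6285 / 89.9259 = 5.62272 half-year periods = 2.81136 years.
Modified duration = D_Mac / (1 + y) = 2.81136 / 1.0445 = 2.69159 years.

2.69 years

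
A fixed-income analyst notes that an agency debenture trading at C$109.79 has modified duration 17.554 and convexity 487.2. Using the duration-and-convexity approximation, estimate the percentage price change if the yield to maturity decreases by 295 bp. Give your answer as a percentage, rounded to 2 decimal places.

Duration effect: -D_mod·Δy = -17.554 × (-0.0295) = +0.517843
Convexity effect: ½·C·(Δy)² = 0.5 × 487.2 × (-0.0295)² = +0.2119929
ΔP/P ≈ +0.517843 + 0.2119929 = +0.7298359
= +72.98359%.

+72.98%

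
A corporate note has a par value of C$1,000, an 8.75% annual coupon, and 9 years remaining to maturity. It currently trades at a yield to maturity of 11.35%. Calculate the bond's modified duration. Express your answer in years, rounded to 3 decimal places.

Periodic yield y = 0.1135. First find Macaulay duration:
  t   CF        PV=CF/(1+0.1135)^t    t·PV
  1        87.50        78.5811        78.5811
  2        87.50        70.5712       141.1424
  3        87.50        63.3778       190.1335
  4        87.50        56.9177       227.6707
  5        87.50        51.1160       255.5800
  6        87.50        45.9057       275.4343
  7        87.50        41.2265       288.5855
  8        87.50        37.0243       296.1940
  9     1,087.50       413.2542     3,719.2878
  Σ                    857.9745     5,472.6093
P = 857.9745; Macaulay duration = 5,472.6093 / 857.9745 = 6.37852 years.
Modified duration = D_Mac / (1 + y) = 6.37852 / 1.1135 = 5.72835 years.

5.728 years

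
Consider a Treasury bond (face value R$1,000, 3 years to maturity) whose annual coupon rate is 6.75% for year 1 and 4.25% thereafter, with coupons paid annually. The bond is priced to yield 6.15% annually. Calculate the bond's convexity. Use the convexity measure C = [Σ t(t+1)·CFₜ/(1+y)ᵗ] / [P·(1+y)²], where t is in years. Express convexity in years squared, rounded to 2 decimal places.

With y = 0.0615:
  t   CF        PV=CF/(1+0.0615)^t    t·PV        t(t+1)·PV
  1        67.50        63.5893        63.5893         127.1785
  2        42.50        37.7180        75.4360         226.3081
  3     1,042.50       871.5977     2,614.7931      10,459.1722
  Σ                    972.9050     2,753.8184      10,812.6589
P = 972.9050.
Convexity = Σ t(t+1)·PV / [P·(1+y)²] = 10,812.6589 / (972.9050 × 1.126782) = 9.86330.

9.86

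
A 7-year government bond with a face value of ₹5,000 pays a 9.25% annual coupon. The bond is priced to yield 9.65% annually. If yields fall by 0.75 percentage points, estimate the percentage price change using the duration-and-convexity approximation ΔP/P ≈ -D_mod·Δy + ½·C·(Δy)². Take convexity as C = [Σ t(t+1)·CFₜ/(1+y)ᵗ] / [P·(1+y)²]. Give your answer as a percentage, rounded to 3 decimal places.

With y = 0.0965:
  t   CF        PV=CF/(1+0.0965)^t    t·PV        t(t+1)·PV
  1       462.50       421.7966       421.7966         843.5933
  2       462.50       384.6754       769.3509       2,308.0527
  3       462.50       350.8212     1,052.4636       4,209.8544
  4       462.50       319.9464     1,279.7855       6,398.9275
  5       462.50       291.7888     1,458.9438       8,753.6628
  6       462.50       266.1092     1,596.6553      11,176.5872
  7     5,462.50     2,866.3617    20,064.5322     160,516.2573
  Σ                  4,901.4994    26,643.5279     194,206.9351
P = 4,901.4994; D_Mac = 5.43579 yrs; D_mod = 4.95740 yrs; C = 32.95479.
Duration effect: -4.95740 × (-0.0075) = +0.037181
Convexity effect: 0.5 × 32.95479 × (-0.0075)² = +0.0009269
ΔP/P ≈ +0.037181 + 0.0009269 = +0.038107 = +3.8107%.

+3.811%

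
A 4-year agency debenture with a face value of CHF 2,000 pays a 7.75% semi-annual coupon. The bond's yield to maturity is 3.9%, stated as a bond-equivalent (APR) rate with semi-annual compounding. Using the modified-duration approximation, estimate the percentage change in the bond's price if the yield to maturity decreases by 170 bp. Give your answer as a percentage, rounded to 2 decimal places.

Periodic yield y = 0.0195. Modified duration first:
  t   CF        PV=CF/(1+0.0195)^t    t·PV
  1        77.50        76.0177        76.0177
  2        77.50        74.5637       149.1273
  3        77.50        73.1375       219.4125
  4        77.50        71.7386       286.9543
  5        77.50        70.3664       351.8322
  6        77.50        69.0205       414.1232
  7        77.50        67.7004       473.9026
  8     2,077.50     1,780.0950    14,240.7604
  Σ                  2,282.6398    16,212.1302
P = 2,282.6398; D_Mac = 7.10236 half-year periods = 3.55118 yrs; D_mod = 3.55118/(1+0.0195) = 3.48326 yrs.
ΔP/P ≈ -D_mod · Δy = -3.48326 × (-0.017) = +0.059215 = +5.9215%.

+5.92%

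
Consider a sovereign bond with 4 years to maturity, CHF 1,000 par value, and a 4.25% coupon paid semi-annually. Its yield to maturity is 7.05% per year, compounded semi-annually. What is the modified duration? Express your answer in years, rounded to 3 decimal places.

3.577 years

Periodic yield y = 0.03525. First find Macaulay duration:
  t   CF        PV=CF/(1+0.03525)^t    t·PV
  1        21.25        20.5264        20.5264
  2        21.25        19.8275        39.6550
  3        21.25        19.1524        57.4572
  4        21.25        18.5003        74.0011
  5        21.25        17.8703        89.3517
  6        21.25        17.2619       103.5711
  7        21.25        16.6741       116.7187
  8     1,021.25       774.0520     6,192.4163
  Σ                    903.8650     6,693.6975
P = 903.8650; Macaulay duration = 6,693.6975 / 903.8650 = 7.40564 half-year periods = 3.70282 years.
Modified duration = D_Mac / (1 + y) = 3.70282 / 1.03525 = 3.57674 years.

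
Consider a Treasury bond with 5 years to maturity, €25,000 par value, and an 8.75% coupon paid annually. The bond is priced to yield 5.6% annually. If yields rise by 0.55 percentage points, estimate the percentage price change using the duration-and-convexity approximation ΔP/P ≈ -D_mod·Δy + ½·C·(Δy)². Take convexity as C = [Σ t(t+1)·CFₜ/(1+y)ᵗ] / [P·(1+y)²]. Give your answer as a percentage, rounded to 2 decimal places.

-2.21%

With y = 0.056:
  t   CF        PV=CF/(1+0.056)^t    t·PV        t(t+1)·PV
  1     2,187.50     2,071.4962     2,071.4962       4,142.9924
  2     2,187.50     1,961.6441     3,923.2883      11,769.8648
  3     2,187.50     1,857.6176     5,572.8527      22,291.4107
  4     2,187.50     1,759.1075     7,036.4301      35,182.1507
  5    27,187.50    20,703.7819   103,518.9093     621,113.4560
  Σ                 28,353.6473   122,122.9766     694,499.8746
P = 28,353.6473; D_Mac = 4.30713 yrs; D_mod = 4.07873 yrs; C = 21.96521.
Duration effect: -4.07873 × (+0.0055) = -0.022433
Convexity effect: 0.5 × 21.96521 × (0.0055)² = +0.0003322
ΔP/P ≈ -0.022433 + 0.0003322 = -0.022101 = -2.2101%.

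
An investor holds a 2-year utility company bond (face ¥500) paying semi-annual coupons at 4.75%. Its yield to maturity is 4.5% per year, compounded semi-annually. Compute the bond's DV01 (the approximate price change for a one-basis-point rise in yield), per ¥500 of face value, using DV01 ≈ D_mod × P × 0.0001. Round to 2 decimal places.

Periodic yield y = 0.0225.
  t   CF        PV=CF/(1+0.0225)^t    t·PV
  1       11.875        11.6137        11.6137
  2       11.875        11.3581        22.7163
  3       11.875        11.1082        33.3246
  4      511.875       468.2854     1,873.1417
  Σ                    502.3655     1,940.7963
P = 502.3655; D_Mac = 3.86332 half-year periods = 1.93166 yrs; D_mod = 1.88915 yrs.
DV01 ≈ 1.88915 × 502.3655 × 0.0001 = 0.094904.

¥0.09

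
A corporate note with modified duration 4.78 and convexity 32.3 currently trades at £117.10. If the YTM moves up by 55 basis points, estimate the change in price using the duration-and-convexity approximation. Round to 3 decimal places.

Duration effect: -D_mod·Δy = -4.78 × (+0.0055) = -0.026290
Convexity effect: ½·C·(Δy)² = 0.5 × 32.3 × (0.0055)² = +0.0004885375
ΔP/P ≈ -0.026290 + 0.0004885375 = -0.0258014625
ΔP ≈ 117.10 × (-0.0258014625) = -3.02135125875.

-£3.021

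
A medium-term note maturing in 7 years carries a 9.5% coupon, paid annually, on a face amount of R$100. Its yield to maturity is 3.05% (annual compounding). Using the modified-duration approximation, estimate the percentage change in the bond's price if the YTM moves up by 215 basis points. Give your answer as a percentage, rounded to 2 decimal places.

Periodic yield y = 0.0305. Modified duration first:
  t   CF        PV=CF/(1+0.0305)^t    t·PV
  1         9.50         9.2188         9.2188
  2         9.50         8.9460        17.8919
  3         9.50         8.6812        26.0436
  4         9.50         8.4243        33.6970
  5         9.50         8.1749        40.8746
  6         9.50         7.9330        47.5978
  7       109.50        88.7316       621.1210
  Σ                    140.1097       796.4448
P = 140.1097; D_Mac = 5.68444 yrs; D_mod = 5.68444/(1+0.0305) = 5.51619 yrs.
ΔP/P ≈ -D_mod · Δy = -5.51619 × (+0.0215) = -0.118598 = -11.8598%.

-11.86%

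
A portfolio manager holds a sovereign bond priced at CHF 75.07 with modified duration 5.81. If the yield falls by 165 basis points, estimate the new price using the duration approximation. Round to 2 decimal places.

Duration approximation: ΔP/P ≈ -D_mod · Δy = -5.81 × (-0.0165) = +0.095865.
New price ≈ 75.07 × (1 + 0.095865) = 82.26658555.

CHF 82.27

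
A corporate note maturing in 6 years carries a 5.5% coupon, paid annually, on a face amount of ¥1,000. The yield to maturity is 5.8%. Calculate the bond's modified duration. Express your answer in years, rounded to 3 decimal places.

4.975 years

Periodic yield y = 0.058. First find Macaulay duration:
  t   CF        PV=CF/(1+0.058)^t    t·PV
  1        55.00        51.9849        51.9849
  2        55.00        49.1350        98.2701
  3        55.00        46.4414       139.3243
  4        55.00        43.8955       175.5820
  5        55.00        41.4891       207.4457
  6     1,055.00       752.2089     4,513.2533
  Σ                    985.1549     5,185.8602
P = 985.1549; Macaulay duration = 5,185.8602 / 985.1549 = 5.26401 years.
Modified duration = D_Mac / (1 + y) = 5.26401 / 1.058 = 4.97543 years.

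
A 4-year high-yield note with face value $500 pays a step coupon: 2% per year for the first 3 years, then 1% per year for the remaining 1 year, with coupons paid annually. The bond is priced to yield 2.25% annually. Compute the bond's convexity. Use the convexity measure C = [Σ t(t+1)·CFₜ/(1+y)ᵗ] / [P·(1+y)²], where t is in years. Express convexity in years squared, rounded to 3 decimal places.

18.379

With y = 0.0225:
  t   CF        PV=CF/(1+0.0225)^t    t·PV        t(t+1)·PV
  1        10.00         9.7800         9.7800          19.5599
  2        10.00         9.5647        19.1295          57.3885
  3        10.00         9.3543        28.0628         112.2513
  4       505.00       461.9959     1,847.9836       9,239.9178
  Σ                    490.6949     1,904.9558       9,429.1174
P = 490.6949.
Convexity = Σ t(t+1)·PV / [P·(1+y)²] = 9,429.1174 / (490.6949 × 1.045506) = 18.37947.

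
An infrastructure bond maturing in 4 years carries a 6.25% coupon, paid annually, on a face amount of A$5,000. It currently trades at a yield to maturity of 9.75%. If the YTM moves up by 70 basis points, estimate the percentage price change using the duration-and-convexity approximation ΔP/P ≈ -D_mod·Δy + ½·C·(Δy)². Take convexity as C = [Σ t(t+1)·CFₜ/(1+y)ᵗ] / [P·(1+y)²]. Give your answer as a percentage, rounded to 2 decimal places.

With y = 0.0975:
  t   CF        PV=CF/(1+0.0975)^t    t·PV        t(t+1)·PV
  1       312.50       284.7380       284.7380         569.4761
  2       312.50       259.4424       518.8848       1,556.6544
  3       312.50       236.3940       709.1820       2,836.7279
  4     5,312.50     3,661.6837    14,646.7348      73,233.6741
  Σ                  4,442.2581    16,159.5397      78,196.5325
P = 4,442.2581; D_Mac = 3.63769 yrs; D_mod = 3.31452 yrs; C = 14.61419.
Duration effect: -3.31452 × (+0.007) = -0.023202
Convexity effect: 0.5 × 14.61419 × (0.007)² = +0.0003580
ΔP/P ≈ -0.023202 + 0.0003580 = -0.022844 = -2.2844%.

-2.28%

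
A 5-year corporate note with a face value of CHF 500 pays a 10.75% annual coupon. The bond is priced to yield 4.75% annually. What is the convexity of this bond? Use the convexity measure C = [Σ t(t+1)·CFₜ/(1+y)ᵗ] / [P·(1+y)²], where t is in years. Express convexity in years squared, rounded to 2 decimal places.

With y = 0.0475:
  t   CF        PV=CF/(1+0.0475)^t    t·PV        t(t+1)·PV
  1        53.75        51.3126        51.3126         102.6253
  2        53.75        48.9858        97.9716         293.9149
  3        53.75        46.7645       140.2935         561.1741
  4        53.75        44.6439       178.5757         892.8784
  5       553.75       439.0799     2,195.3996      13,172.3977
  Σ                    630.7868     2,663.5531      15,022.9905
P = 630.7868.
Convexity = Σ t(t+1)·PV / [P·(1+y)²] = 15,022.9905 / (630.7868 × 1.097256) = 21.70530.

21.71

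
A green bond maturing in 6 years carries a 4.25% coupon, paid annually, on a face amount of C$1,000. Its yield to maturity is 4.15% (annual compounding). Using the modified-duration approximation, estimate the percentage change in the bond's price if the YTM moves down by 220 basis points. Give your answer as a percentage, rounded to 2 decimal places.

+11.45%

Periodic yield y = 0.0415. Modified duration first:
  t   CF        PV=CF/(1+0.0415)^t    t·PV
  1        42.50        40.8065        40.8065
  2        42.50        39.1805        78.3611
  3        42.50        37.6193       112.8580
  4        42.50        36.1203       144.4814
  5        42.50        34.6811       173.4054
  6     1,042.50       816.8088     4,900.8529
  Σ                  1,005.2166     5,450.7653
P = 1,005.2166; D_Mac = 5.42248 yrs; D_mod = 5.42248/(1+0.0415) = 5.20641 yrs.
ΔP/P ≈ -D_mod · Δy = -5.20641 × (-0.022) = +0.114541 = +11.4541%.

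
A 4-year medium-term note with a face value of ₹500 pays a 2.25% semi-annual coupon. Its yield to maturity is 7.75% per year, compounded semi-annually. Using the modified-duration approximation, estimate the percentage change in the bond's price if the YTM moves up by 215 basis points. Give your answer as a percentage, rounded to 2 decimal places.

Periodic yield y = 0.03875. Modified duration first:
  t   CF        PV=CF/(1+0.03875)^t    t·PV
  1        5.625         5.4152         5.4152
  2        5.625         5.2132        10.4263
  3        5.625         5.0187        15.0560
  4        5.625         4.8315        19.3258
  5        5.625         4.6512        23.2561
  6        5.625         4.4777        26.8663
  7        5.625         4.3107        30.1747
  8      505.625       373.0270     2,984.2158
  Σ                    406.9450     3,114.7363
P = 406.9450; D_Mac = 7.65395 half-year periods = 3.82697 yrs; D_mod = 3.82697/(1+0.03875) = 3.68421 yrs.
ΔP/P ≈ -D_mod · Δy = -3.68421 × (+0.0215) = -0.079211 = -7.9211%.

-7.92%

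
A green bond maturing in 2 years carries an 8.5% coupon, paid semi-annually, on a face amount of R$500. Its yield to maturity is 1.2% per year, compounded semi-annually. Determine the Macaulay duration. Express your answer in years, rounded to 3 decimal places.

1.890 years

Periodic yield y = 0.006. Discount each cash flow and weight by its period:
  t   CF        PV=CF/(1+0.006)^t    t·PV
  1        21.25        21.1233        21.1233
  2        21.25        20.9973        41.9946
  3        21.25        20.8720        62.6161
  4       521.25       508.9254     2,035.7017
  Σ                    571.9180     2,161.4356
Price P = Σ PV = 571.9180.
Macaulay duration = Σ(t·PV) / P = 2,161.4356 / 571.9180 = 3.77928 half-year periods.
In years: 3.77928 / 2 = 1.88964 years.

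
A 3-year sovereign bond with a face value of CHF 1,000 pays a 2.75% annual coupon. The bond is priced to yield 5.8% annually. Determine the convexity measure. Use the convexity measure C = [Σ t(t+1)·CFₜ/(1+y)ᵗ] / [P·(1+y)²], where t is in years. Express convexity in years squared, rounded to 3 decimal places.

With y = 0.058:
  t   CF        PV=CF/(1+0.058)^t    t·PV        t(t+1)·PV
  1        27.50        25.9924        25.9924          51.9849
  2        27.50        24.5675        49.1350         147.4051
  3     1,027.50       867.6106     2,602.8317      10,411.3267
  Σ                    918.1705     2,677.9592      10,610.7167
P = 918.1705.
Convexity = Σ t(t+1)·PV / [P·(1+y)²] = 10,610.7167 / (918.1705 × 1.119364) = 10.32405.

10.324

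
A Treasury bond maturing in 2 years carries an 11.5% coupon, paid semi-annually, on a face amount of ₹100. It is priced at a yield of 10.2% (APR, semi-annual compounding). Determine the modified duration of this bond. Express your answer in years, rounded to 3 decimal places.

Periodic yield y = 0.051. First find Macaulay duration:
  t   CF        PV=CF/(1+0.051)^t    t·PV
  1         5.75         5.4710         5.4710
  2         5.75         5.2055        10.4110
  3         5.75         4.9529        14.8587
  4       105.75        86.6701       346.6806
  Σ                    102.2995       377.4213
P = 102.2995; Macaulay duration = 377.4213 / 102.2995 = 3.68937 half-year periods = 1.84469 years.
Modified duration = D_Mac / (1 + y) = 1.84469 / 1.051 = 1.75517 years.

1.755 years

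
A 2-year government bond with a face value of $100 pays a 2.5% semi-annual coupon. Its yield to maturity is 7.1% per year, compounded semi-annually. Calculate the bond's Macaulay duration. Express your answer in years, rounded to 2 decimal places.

Periodic yield y = 0.0355. Discount each cash flow and weight by its period:
  t   CF        PV=CF/(1+0.0355)^t    t·PV
  1         1.25         1.2071         1.2071
  2         1.25         1.1658         2.3315
  3         1.25         1.1258         3.3774
  4       101.25        88.0632       352.2529
  Σ                     91.5619       359.1690
Price P = Σ PV = 91.5619.
Macaulay duration = Σ(t·PV) / P = 359.1690 / 91.5619 = 3.92269 half-year periods.
In years: 3.92269 / 2 = 1.96134 years.

1.96 years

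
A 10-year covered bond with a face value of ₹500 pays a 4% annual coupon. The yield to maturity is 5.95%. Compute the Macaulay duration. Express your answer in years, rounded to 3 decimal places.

Periodic yield y = 0.0595. Discount each cash flow and weight by its year:
  t   CF        PV=CF/(1+0.0595)^t    t·PV
  1        20.00        18.8768        18.8768
  2        20.00        17.8167        35.6335
  3        20.00        16.8162        50.4485
  4        20.00        15.8718        63.4872
  5        20.00        14.9805        74.9023
  6        20.00        14.1392        84.8351
  7        20.00        13.3451        93.4160
  8        20.00        12.5957       100.7656
  9        20.00        11.8883       106.9951
  10      520.00       291.7385     2,917.3849
  Σ                    428.0689     3,546.7450
Price P = Σ PV = 428.0689.
Macaulay duration = Σ(t·PV) / P = 3,546.7450 / 428.0689 = 8.28545 years.

8.285 years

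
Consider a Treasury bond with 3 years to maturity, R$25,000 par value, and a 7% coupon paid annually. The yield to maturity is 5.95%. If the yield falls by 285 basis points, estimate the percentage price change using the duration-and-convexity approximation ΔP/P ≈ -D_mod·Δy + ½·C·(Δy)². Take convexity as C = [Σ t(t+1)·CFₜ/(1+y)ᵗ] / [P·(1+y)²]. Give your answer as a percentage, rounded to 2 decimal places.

With y = 0.0595:
  t   CF        PV=CF/(1+0.0595)^t    t·PV        t(t+1)·PV
  1     1,750.00     1,651.7225     1,651.7225       3,303.4450
  2     1,750.00     1,558.9641     3,117.9283       9,353.7849
  3    26,750.00    22,491.6286    67,474.8858     269,899.5430
  Σ                 25,702.3152    72,244.5366     282,556.7729
P = 25,702.3152; D_Mac = 2.81082 yrs; D_mod = 2.65297 yrs; C = 9.79336.
Duration effect: -2.65297 × (-0.0285) = +0.075610
Convexity effect: 0.5 × 9.79336 × (-0.0285)² = +0.0039773
ΔP/P ≈ +0.075610 + 0.0039773 = +0.079587 = +7.9587%.

+7.96%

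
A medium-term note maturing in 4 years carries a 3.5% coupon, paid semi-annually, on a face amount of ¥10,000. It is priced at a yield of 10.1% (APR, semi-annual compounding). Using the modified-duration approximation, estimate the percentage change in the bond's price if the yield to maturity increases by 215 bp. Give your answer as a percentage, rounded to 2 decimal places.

-7.64%

Periodic yield y = 0.0505. Modified duration first:
  t   CF        PV=CF/(1+0.0505)^t    t·PV
  1       175.00       166.5873       166.5873
  2       175.00       158.5791       317.1582
  3       175.00       150.9558       452.8675
  4       175.00       143.6990       574.7961
  5       175.00       136.7911       683.9554
  6       175.00       130.2152       781.2912
  7       175.00       123.9555       867.6882
  8    10,175.00     6,860.6611    54,885.2884
  Σ                  7,871.4441    58,729.6324
P = 7,871.4441; D_Mac = 7.46110 half-year periods = 3.73055 yrs; D_mod = 3.73055/(1+0.0505) = 3.55121 yrs.
ΔP/P ≈ -D_mod · Δy = -3.55121 × (+0.0215) = -0.076351 = -7.6351%.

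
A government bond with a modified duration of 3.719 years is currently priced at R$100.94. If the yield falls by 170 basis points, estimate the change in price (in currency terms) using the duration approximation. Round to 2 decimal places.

+R$6.38

Duration approximation: ΔP/P ≈ -D_mod · Δy = -3.719 × (-0.017) = +0.063223.
ΔP ≈ 100.94 × (+0.063223) = +6.38172962.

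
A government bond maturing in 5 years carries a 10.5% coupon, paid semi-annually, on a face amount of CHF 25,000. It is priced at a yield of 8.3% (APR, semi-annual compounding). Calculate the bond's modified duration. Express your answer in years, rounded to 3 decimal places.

3.900 years

Periodic yield y = 0.0415. First find Macaulay duration:
  t   CF        PV=CF/(1+0.0415)^t    t·PV
  1     1,312.50     1,260.2016     1,260.2016
  2     1,312.50     1,209.9872     2,419.9743
  3     1,312.50     1,161.7736     3,485.3207
  4     1,312.50     1,115.4811     4,461.9244
  5     1,312.50     1,071.0332     5,355.1661
  6     1,312.50     1,028.3564     6,170.1386
  7     1,312.50       987.3802     6,911.6611
  8     1,312.50       948.0366     7,584.2930
  9     1,312.50       910.2608     8,192.3473
  10   26,312.50    17,521.4228   175,214.2283
  Σ                 27,213.9335   221,055.2554
P = 27,213.9335; Macaulay duration = 221,055.2554 / 27,213.9335 = 8.12287 half-year periods = 4.06144 years.
Modified duration = D_Mac / (1 + y) = 4.06144 / 1.0415 = 3.89960 years.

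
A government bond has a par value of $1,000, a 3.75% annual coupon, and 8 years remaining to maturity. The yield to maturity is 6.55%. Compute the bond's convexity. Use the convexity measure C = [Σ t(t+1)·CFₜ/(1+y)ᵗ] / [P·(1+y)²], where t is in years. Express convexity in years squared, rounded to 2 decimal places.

52.47

With y = 0.0655:
  t   CF        PV=CF/(1+0.0655)^t    t·PV        t(t+1)·PV
  1        37.50        35.1947        35.1947          70.3895
  2        37.50        33.0312        66.0624         198.1872
  3        37.50        31.0007        93.0020         372.0079
  4        37.50        29.0949       116.3798         581.8988
  5        37.50        27.3064       136.5319         819.1912
  6        37.50        25.6278       153.7665       1,076.3657
  7        37.50        24.0523       168.3663       1,346.9303
  8     1,037.50       624.5403     4,996.3225      44,966.9022
  Σ                    829.8483     5,765.6260      49,431.8726
P = 829.8483.
Convexity = Σ t(t+1)·PV / [P·(1+y)²] = 49,431.8726 / (829.8483 × 1.135290) = 52.46884.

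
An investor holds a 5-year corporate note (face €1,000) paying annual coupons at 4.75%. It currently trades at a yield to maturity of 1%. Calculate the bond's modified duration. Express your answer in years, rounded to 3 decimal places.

Periodic yield y = 0.01. First find Macaulay duration:
  t   CF        PV=CF/(1+0.01)^t    t·PV
  1        47.50        47.0297        47.0297
  2        47.50        46.5641        93.1281
  3        47.50        46.1030       138.3091
  4        47.50        45.6466       182.5863
  5     1,047.50       996.6603     4,983.3015
  Σ                  1,182.0037     5,444.3547
P = 1,182.0037; Macaulay duration = 5,444.3547 / 1,182.0037 = 4.60604 years.
Modified duration = D_Mac / (1 + y) = 4.60604 / 1.01 = 4.56043 years.

4.560 years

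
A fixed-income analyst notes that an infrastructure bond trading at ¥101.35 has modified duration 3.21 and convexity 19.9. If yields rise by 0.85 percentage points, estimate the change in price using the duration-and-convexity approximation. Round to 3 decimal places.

-¥2.692

Duration effect: -D_mod·Δy = -3.21 × (+0.0085) = -0.027285
Convexity effect: ½·C·(Δy)² = 0.5 × 19.9 × (0.0085)² = +0.0007188875
ΔP/P ≈ -0.027285 + 0.0007188875 = -0.0265661125
ΔP ≈ 101.35 × (-0.0265661125) = -2.692475501875.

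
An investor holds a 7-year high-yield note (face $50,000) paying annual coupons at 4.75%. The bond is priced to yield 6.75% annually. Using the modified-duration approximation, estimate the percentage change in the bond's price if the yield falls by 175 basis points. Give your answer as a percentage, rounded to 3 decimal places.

Periodic yield y = 0.0675. Modified duration first:
  t   CF        PV=CF/(1+0.0675)^t    t·PV
  1     2,375.00     2,224.8244     2,224.8244
  2     2,375.00     2,084.1446     4,168.2892
  3     2,375.00     1,952.3603     5,857.0808
  4     2,375.00     1,828.9089     7,315.6357
  5     2,375.00     1,713.2636     8,566.3181
  6     2,375.00     1,604.9308     9,629.5848
  7    52,375.00    33,154.9861   232,084.9027
  Σ                 44,563.4187   269,846.6357
P = 44,563.4187; D_Mac = 6.05534 yrs; D_mod = 6.05534/(1+0.0675) = 5.67245 yrs.
ΔP/P ≈ -D_mod · Δy = -5.67245 × (-0.0175) = +0.099268 = +9.9268%.

+9.927%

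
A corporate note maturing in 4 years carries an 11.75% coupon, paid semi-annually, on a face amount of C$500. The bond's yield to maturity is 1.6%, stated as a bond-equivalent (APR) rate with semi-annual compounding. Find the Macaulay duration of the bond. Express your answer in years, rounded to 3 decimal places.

3.423 years

Periodic yield y = 0.008. Discount each cash flow and weight by its period:
  t   CF        PV=CF/(1+0.008)^t    t·PV
  1       29.375        29.1419        29.1419
  2       29.375        28.9106        57.8212
  3       29.375        28.6811        86.0434
  4       29.375        28.4535       113.8140
  5       29.375        28.2277       141.1384
  6       29.375        28.0037       168.0219
  7       29.375        27.7814       194.4698
  8      529.375       496.6829     3,973.4629
  Σ                    695.8827     4,763.9134
Price P = Σ PV = 695.8827.
Macaulay duration = Σ(t·PV) / P = 4,763.9134 / 695.8827 = 6.84586 half-year periods.
In years: 6.84586 / 2 = 3.42293 years.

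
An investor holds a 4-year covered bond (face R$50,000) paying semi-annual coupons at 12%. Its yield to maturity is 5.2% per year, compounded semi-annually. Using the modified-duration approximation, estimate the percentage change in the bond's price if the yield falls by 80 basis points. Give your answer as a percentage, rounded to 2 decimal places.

Periodic yield y = 0.026. Modified duration first:
  t   CF        PV=CF/(1+0.026)^t    t·PV
  1     3,000.00     2,923.9766     2,923.9766
  2     3,000.00     2,849.8797     5,699.7595
  3     3,000.00     2,777.6606     8,332.9817
  4     3,000.00     2,707.2715    10,829.0860
  5     3,000.00     2,638.6662    13,193.3309
  6     3,000.00     2,571.7994    15,430.7964
  7     3,000.00     2,506.6271    17,546.3896
  8    53,000.00    43,161.5451   345,292.3610
  Σ                 62,137.4262   419,248.6817
P = 62,137.4262; D_Mac = 6.74712 half-year periods = 3.37356 yrs; D_mod = 3.37356/(1+0.026) = 3.28807 yrs.
ΔP/P ≈ -D_mod · Δy = -3.28807 × (-0.008) = +0.026305 = +2.6305%.

+2.63%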